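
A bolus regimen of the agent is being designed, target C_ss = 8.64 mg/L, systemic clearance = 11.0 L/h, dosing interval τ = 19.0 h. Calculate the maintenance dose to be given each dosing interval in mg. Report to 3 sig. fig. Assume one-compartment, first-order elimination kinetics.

At steady state, Dose/τ = Css × CL.
Dose = Css × CL × τ = 8.64 × 11.00 × 19.0 = 1806 mg

1810 mg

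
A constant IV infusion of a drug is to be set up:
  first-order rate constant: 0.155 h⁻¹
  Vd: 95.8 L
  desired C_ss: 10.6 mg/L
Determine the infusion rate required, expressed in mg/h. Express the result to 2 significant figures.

160 mg/h

CL = k × Vd = 0.1550 × 95.8 = 14.85 L/h
At steady state, infusion rate R₀ = Css × CL = 10.6 × 14.85 = 157.4 mg/h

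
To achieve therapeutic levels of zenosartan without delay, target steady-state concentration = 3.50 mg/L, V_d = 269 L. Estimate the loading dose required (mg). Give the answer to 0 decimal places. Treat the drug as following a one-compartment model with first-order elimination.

LD = Css × Vd = 3.50 × 269 = 941.5 mg

942 mg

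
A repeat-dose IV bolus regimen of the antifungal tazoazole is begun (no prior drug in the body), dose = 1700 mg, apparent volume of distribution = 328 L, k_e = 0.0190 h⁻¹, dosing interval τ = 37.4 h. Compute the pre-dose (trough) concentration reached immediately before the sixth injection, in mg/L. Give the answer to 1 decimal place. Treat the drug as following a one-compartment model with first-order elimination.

C₀ per dose = Dose / Vd = 1700 / 328 = 5.183 mg/L
Fraction remaining after one interval: r = e^(−kτ) = e^(−0.01900 × 37.4) = 0.4913
Before dose 6, 5 doses have been given (aged 1τ, 2τ, 3τ, 4τ, 5τ).
C_trough = C₀ × (r + r² + … + r^5) = C₀ × r(1−r^5)/(1−r)
        = 5.183 × 0.4913 × (1 − 0.02862) / (1 − 0.4913) = 4.862 mg/L

4.9 mg/L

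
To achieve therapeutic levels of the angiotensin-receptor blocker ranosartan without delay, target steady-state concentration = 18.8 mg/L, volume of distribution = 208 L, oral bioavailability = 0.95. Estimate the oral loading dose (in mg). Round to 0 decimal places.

4116 mg

LD = Css × Vd / F = 18.8 × 208 / 0.95 = 4116 mg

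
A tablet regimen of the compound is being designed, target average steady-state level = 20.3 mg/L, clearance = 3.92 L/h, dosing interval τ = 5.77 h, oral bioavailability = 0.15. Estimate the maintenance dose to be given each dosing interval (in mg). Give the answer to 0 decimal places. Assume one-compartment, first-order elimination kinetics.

At steady state, F × (Dose/τ) = Css × CL.
Dose = Css × CL × τ / F = 20.3 × 3.920 × 5.77 / 0.15 = 3061 mg

3061 mg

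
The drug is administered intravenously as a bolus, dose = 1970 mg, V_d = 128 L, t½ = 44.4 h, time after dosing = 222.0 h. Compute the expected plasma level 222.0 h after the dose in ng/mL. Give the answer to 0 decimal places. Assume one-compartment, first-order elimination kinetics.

C₀ = Dose / Vd = 1970 / 128 = 15.39 mg/L
k = ln2 / t½ = 0.693147 / 44.4 = 0.01561 h⁻¹
t / t½ = 222.0 / 44.4 = 5 half-lives
C = C₀ × (1/2)^5 = 15.39 × 0.03125 = 0.4809 mg/L
Convert: 0.4809 mg/L × 1000 = 480.9 ng/mL

481 ng/mL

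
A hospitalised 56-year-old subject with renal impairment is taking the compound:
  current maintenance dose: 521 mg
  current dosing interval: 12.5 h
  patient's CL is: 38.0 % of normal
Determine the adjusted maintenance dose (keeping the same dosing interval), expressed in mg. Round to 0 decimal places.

To keep the same average steady-state level, dosing rate must scale with clearance.
CL ratio = 38.0 / 100 = 0.3800
New dose (same interval) = 521 × 0.3800 = 198.0 mg

198 mg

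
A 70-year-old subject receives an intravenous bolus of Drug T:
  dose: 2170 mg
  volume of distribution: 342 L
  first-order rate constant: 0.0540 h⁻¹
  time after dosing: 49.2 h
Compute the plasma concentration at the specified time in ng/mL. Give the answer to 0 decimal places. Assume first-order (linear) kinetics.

C₀ = Dose / Vd = 2170 / 342 = 6.345 mg/L
C = C₀ · e^(−k·t) = 6.345 × e^(−0.05400 × 49.2)
  = 6.345 × 0.07017 = 0.4452 mg/L
Convert: 0.4452 mg/L × 1000 = 445.2 ng/mL

445 ng/mL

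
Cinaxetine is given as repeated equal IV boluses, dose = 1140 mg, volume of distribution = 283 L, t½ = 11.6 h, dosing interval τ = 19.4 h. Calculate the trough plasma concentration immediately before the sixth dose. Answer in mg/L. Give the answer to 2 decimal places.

C₀ per dose = Dose / Vd = 1140 / 283 = 4.028 mg/L
k = ln2 / t½ = 0.693147 / 11.6 = 0.05975 h⁻¹
Fraction remaining after one interval: r = e^(−kτ) = e^(−0.05975 × 19.4) = 0.3138
Before dose 6, 5 doses have been given (aged 1τ, 2τ, 3τ, 4τ, 5τ).
C_trough = C₀ × (r + r² + … + r^5) = C₀ × r(1−r^5)/(1−r)
        = 4.028 × 0.3138 × (1 − 0.003043) / (1 − 0.3138) = 1.836 mg/L

1.84 mg/L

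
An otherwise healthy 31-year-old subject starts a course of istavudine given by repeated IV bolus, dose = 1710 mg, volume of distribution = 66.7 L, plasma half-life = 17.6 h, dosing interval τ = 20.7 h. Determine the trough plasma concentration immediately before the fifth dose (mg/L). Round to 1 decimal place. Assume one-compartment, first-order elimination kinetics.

19.6 mg/L

C₀ per dose = Dose / Vd = 1710 / 66.7 = 25.64 mg/L
k = ln2 / t½ = 0.693147 / 17.6 = 0.03938 h⁻¹
Fraction remaining after one interval: r = e^(−kτ) = e^(−0.03938 × 20.7) = 0.4426
Before dose 5, 4 doses have been given (aged 1τ, 2τ, 3τ, 4τ).
C_trough = C₀ × (r + r² + … + r^4) = C₀ × r(1−r^4)/(1−r)
        = 25.64 × 0.4426 × (1 − 0.03837) / (1 − 0.4426) = 19.58 mg/L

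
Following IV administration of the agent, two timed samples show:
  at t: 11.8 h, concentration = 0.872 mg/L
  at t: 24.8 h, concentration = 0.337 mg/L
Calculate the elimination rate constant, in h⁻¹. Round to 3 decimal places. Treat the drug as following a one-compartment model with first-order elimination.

0.073 h⁻¹

k = ln(C₁/C₂) / (t₂ − t₁) = ln(0.872/0.337) / (24.8 − 11.8)
  = 0.9507 / 13.00 = 0.07313 h⁻¹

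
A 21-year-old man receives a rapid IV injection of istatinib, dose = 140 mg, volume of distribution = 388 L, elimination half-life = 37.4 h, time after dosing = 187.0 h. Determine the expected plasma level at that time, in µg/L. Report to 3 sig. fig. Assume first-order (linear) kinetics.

C₀ = Dose / Vd = 140.0 / 388 = 0.3608 mg/L
k = ln2 / t½ = 0.693147 / 37.4 = 0.01853 h⁻¹
t / t½ = 187.0 / 37.4 = 5 half-lives
C = C₀ × (1/2)^5 = 0.3608 × 0.03125 = 0.01128 mg/L
Convert: 0.01128 mg/L × 1000 = 11.28 µg/L

11.3 µg/L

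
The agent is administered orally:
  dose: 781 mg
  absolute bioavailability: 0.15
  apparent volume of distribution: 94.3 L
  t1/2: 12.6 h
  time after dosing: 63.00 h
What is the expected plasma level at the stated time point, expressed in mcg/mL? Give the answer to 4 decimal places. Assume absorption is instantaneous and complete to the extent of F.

Amount reaching circulation = F × Dose = 0.15 × 781.0 = 117.2 mg
C₀ = F·Dose / Vd = 117.2 / 94.3 = 1.243 mg/L
k = ln2 / t½ = 0.693147 / 12.6 = 0.05501 h⁻¹
t / t½ = 63.00 / 12.6 = 5 half-lives
C = C₀ × (1/2)^5 = 1.243 × 0.03125 = 0.03884 mg/L
(0.03884 mg/L = 0.03884 mcg/mL)

0.0388 mcg/mL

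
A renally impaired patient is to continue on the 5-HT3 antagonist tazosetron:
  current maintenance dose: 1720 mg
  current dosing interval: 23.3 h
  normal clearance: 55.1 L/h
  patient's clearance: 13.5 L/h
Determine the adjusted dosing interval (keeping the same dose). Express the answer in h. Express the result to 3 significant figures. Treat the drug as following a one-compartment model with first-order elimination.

95.1 h

To keep the same average steady-state level, dosing rate must scale with clearance.
CL ratio = 13.5 / 55.1 = 0.2450
New interval (same dose) = 23.3 / 0.2450 = 95.10 h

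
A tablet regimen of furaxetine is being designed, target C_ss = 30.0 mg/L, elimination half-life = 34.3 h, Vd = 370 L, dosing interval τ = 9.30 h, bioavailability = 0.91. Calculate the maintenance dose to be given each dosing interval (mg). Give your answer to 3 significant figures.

k = ln2 / t½ = 0.693147 / 34.3 = 0.02021 h⁻¹
CL = k × Vd = 0.02021 × 370 = 7.478 L/h
At steady state, F × (Dose/τ) = Css × CL.
Dose = Css × CL × τ / F = 30.0 × 7.478 × 9.30 / 0.91 = 2293 mg

2290 mg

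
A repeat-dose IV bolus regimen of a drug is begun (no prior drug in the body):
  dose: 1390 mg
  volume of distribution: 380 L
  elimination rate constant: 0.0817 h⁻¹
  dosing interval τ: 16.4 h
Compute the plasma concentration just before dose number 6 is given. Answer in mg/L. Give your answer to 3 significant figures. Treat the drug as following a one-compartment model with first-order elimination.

C₀ per dose = Dose / Vd = 1390 / 380 = 3.658 mg/L
Fraction remaining after one interval: r = e^(−kτ) = e^(−0.08170 × 16.4) = 0.2619
Before dose 6, 5 doses have been given (aged 1τ, 2τ, 3τ, 4τ, 5τ).
C_trough = C₀ × (r + r² + … + r^5) = C₀ × r(1−r^5)/(1−r)
        = 3.658 × 0.2619 × (1 − 0.001232) / (1 − 0.2619) = 1.296 mg/L

1.30 mg/L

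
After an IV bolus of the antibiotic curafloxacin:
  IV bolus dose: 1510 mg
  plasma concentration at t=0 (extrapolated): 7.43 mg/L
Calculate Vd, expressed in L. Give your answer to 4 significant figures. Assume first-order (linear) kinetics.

Vd = Dose / C₀ = 1510 / 7.43 = 203.2 L

203.2 L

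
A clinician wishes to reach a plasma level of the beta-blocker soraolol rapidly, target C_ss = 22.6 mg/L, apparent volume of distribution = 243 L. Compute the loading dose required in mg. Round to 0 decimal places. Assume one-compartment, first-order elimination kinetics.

5492 mg

LD = Css × Vd = 22.6 × 243 = 5492 mg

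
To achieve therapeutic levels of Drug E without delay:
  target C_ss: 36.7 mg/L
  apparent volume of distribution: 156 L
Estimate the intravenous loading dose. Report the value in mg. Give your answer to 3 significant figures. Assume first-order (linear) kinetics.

LD = Css × Vd = 36.7 × 156 = 5725 mg

5730 mg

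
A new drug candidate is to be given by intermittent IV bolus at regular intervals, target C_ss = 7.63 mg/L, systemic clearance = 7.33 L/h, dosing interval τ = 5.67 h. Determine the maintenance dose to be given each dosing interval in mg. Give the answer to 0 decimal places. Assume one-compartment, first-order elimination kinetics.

At steady state, Dose/τ = Css × CL.
Dose = Css × CL × τ = 7.63 × 7.330 × 5.67 = 317.1 mg

317 mg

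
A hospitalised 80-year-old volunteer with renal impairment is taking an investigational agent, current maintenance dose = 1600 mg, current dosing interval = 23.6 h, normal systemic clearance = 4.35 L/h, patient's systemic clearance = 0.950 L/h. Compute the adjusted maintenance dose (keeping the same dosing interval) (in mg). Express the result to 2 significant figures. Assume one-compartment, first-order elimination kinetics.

To keep the same average steady-state level, dosing rate must scale with clearance.
CL ratio = 0.950 / 4.35 = 0.2184
New dose (same interval) = 1600 × 0.2184 = 349.4 mg

350 mg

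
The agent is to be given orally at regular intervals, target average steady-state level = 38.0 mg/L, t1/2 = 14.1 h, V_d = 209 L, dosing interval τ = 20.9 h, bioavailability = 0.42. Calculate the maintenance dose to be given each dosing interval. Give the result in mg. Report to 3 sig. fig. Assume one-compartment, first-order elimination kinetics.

19400 mg

k = ln2 / t½ = 0.693147 / 14.1 = 0.04916 h⁻¹
CL = k × Vd = 0.04916 × 209 = 10.27 L/h
At steady state, F × (Dose/τ) = Css × CL.
Dose = Css × CL × τ / F = 38.0 × 10.27 × 20.9 / 0.42 = 19420 mg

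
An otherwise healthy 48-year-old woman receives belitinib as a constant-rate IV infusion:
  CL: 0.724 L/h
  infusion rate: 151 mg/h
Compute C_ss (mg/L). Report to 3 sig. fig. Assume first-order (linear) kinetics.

At steady state Css = R₀ / CL = 151 / 0.7240 = 208.6 mg/L

209 mg/L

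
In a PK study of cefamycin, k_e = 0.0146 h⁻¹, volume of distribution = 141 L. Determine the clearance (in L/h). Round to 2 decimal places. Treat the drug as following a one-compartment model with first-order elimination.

2.06 L/h

CL = k × Vd = 0.0146 × 141 = 2.059 L/h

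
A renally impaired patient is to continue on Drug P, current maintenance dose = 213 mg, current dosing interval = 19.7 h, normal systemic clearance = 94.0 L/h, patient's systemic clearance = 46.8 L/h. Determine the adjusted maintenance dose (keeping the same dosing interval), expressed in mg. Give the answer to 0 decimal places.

106 mg

To keep the same average steady-state level, dosing rate must scale with clearance.
CL ratio = 46.8 / 94.0 = 0.4979
New dose (same interval) = 213 × 0.4979 = 106.1 mg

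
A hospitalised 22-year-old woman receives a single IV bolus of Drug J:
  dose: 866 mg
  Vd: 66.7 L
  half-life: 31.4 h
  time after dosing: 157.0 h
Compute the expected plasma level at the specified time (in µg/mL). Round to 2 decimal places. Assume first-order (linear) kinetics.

C₀ = Dose / Vd = 866.0 / 66.7 = 12.98 mg/L
k = ln2 / t½ = 0.693147 / 31.4 = 0.02207 h⁻¹
t / t½ = 157.0 / 31.4 = 5 half-lives
C = C₀ × (1/2)^5 = 12.98 × 0.03125 = 0.4056 mg/L
(0.4056 mg/L = 0.4056 µg/mL)

0.41 µg/mL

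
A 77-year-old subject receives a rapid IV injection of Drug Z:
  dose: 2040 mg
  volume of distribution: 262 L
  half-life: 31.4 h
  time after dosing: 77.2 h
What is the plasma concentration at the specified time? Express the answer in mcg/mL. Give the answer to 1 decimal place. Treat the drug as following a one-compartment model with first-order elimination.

C₀ = Dose / Vd = 2040 / 262 = 7.786 mg/L
k = ln2 / t½ = 0.693147 / 31.4 = 0.02207 h⁻¹
C = C₀ · e^(−k·t) = 7.786 × e^(−0.02207 × 77.2)
  = 7.786 × 0.1820 = 1.417 mg/L
(1.417 mg/L = 1.417 mcg/mL)

1.4 mcg/mL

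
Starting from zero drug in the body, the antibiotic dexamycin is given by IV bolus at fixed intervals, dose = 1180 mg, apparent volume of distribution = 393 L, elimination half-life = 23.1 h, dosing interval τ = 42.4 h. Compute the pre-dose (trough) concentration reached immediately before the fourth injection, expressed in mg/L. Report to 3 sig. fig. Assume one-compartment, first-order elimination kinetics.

C₀ per dose = Dose / Vd = 1180 / 393 = 3.003 mg/L
k = ln2 / t½ = 0.693147 / 23.1 = 0.03001 h⁻¹
Fraction remaining after one interval: r = e^(−kτ) = e^(−0.03001 × 42.4) = 0.2802
Before dose 4, 3 doses have been given (aged 1τ, 2τ, 3τ).
C_trough = C₀ × (r + r² + … + r^3) = C₀ × r(1−r^3)/(1−r)
        = 3.003 × 0.2802 × (1 − 0.02200) / (1 − 0.2802) = 1.143 mg/L

1.14 mg/L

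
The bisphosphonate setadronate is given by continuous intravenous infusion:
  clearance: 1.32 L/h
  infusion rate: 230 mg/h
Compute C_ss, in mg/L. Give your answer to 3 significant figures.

174 mg/L

At steady state Css = R₀ / CL = 230 / 1.320 = 174.2 mg/L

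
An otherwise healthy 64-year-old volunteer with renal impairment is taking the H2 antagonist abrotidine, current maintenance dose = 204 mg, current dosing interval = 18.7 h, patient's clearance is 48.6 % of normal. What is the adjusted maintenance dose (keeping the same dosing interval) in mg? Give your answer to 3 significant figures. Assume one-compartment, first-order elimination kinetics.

99.1 mg

To keep the same average steady-state level, dosing rate must scale with clearance.
CL ratio = 48.6 / 100 = 0.4860
New dose (same interval) = 204 × 0.4860 = 99.14 mg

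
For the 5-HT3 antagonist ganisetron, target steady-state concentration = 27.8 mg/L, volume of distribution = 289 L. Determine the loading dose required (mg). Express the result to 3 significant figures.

8030 mg

LD = Css × Vd = 27.8 × 289 = 8034 mg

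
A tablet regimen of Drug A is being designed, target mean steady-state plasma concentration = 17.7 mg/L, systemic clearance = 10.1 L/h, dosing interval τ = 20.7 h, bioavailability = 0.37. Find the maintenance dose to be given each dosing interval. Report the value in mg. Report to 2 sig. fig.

10000 mg

At steady state, F × (Dose/τ) = Css × CL.
Dose = Css × CL × τ / F = 17.7 × 10.10 × 20.7 / 0.37 = 10000 mg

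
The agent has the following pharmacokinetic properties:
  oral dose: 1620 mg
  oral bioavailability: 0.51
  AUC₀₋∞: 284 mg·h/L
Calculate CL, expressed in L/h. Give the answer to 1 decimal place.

2.9 L/h

CL = F·Dose / AUC = 0.51 × 1620 / 284 = 2.909 L/h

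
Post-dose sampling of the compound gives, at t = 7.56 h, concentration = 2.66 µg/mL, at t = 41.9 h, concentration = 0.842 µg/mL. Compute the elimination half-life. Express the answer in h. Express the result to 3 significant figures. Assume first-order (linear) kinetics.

20.7 h

k = ln(C₁/C₂) / (t₂ − t₁) = ln(2.66/0.842) / (41.9 − 7.56)
  = 1.150 / 34.34 = 0.03349 h⁻¹
t½ = ln2 / k = 0.693147 / 0.03349 = 20.70 h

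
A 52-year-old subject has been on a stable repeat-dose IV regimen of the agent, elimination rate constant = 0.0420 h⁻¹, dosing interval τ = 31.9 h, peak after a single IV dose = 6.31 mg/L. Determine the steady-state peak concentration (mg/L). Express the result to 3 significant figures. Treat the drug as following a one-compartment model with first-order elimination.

8.55 mg/L

e^(−kτ) = e^(−0.04200 × 31.9) = 0.2619
Accumulation ratio R = 1 / (1 − e^(−kτ)) = 1 / (1 − 0.2619) = 1.355
Steady-state peak = C₀ × R = 6.31 × 1.355 = 8.550 mg/L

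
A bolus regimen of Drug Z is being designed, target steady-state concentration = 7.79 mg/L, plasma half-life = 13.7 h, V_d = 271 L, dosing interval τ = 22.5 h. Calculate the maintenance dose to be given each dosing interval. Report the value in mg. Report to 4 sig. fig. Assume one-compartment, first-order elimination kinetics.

2403 mg

k = ln2 / t½ = 0.693147 / 13.7 = 0.05059 h⁻¹
CL = k × Vd = 0.05059 × 271 = 13.71 L/h
At steady state, Dose/τ = Css × CL.
Dose = Css × CL × τ = 7.79 × 13.71 × 22.5 = 2403 mg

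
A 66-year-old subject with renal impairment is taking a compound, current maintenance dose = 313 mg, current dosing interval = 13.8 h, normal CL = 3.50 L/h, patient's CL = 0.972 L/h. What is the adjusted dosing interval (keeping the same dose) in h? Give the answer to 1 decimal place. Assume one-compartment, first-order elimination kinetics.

To keep the same average steady-state level, dosing rate must scale with clearance.
CL ratio = 0.972 / 3.50 = 0.2777
New interval (same dose) = 13.8 / 0.2777 = 49.69 h

49.7 h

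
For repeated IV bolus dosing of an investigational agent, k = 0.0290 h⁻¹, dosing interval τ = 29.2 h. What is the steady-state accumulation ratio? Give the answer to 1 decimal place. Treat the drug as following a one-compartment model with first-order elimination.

1.8

e^(−kτ) = e^(−0.02900 × 29.2) = 0.4288
Accumulation ratio R = 1 / (1 − e^(−kτ)) = 1 / (1 − 0.4288) = 1.751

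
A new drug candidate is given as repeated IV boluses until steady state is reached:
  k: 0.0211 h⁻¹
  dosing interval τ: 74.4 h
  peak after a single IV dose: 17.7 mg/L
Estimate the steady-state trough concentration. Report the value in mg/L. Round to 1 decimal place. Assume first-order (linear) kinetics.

e^(−kτ) = e^(−0.02110 × 74.4) = 0.2081
Accumulation ratio R = 1 / (1 − e^(−kτ)) = 1 / (1 − 0.2081) = 1.263
Steady-state trough = C₀ × R × e^(−kτ) = 17.7 × 1.263 × 0.2081 = 4.652 mg/L

4.7 mg/L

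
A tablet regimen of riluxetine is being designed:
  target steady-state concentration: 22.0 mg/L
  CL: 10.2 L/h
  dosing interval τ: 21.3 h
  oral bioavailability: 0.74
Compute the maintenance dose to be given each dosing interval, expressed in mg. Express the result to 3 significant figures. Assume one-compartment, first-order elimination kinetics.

At steady state, F × (Dose/τ) = Css × CL.
Dose = Css × CL × τ / F = 22.0 × 10.20 × 21.3 / 0.74 = 6459 mg

6460 mg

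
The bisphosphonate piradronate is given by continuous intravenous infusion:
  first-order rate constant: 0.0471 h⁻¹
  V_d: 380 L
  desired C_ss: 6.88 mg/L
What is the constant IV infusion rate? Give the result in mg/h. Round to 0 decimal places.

CL = k × Vd = 0.04710 × 380 = 17.90 L/h
At steady state, infusion rate R₀ = Css × CL = 6.88 × 17.90 = 123.2 mg/h

123 mg/h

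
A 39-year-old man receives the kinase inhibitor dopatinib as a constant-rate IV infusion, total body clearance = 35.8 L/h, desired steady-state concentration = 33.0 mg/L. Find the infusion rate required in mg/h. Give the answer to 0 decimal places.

At steady state, infusion rate R₀ = Css × CL = 33.0 × 35.80 = 1181 mg/h

1181 mg/h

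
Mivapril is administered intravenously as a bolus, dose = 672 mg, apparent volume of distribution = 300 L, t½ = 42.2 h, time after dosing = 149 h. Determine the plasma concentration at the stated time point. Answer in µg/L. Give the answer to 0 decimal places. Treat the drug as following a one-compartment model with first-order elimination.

194 µg/L

C₀ = Dose / Vd = 672.0 / 300 = 2.240 mg/L
k = ln2 / t½ = 0.693147 / 42.2 = 0.01643 h⁻¹
C = C₀ · e^(−k·t) = 2.240 × e^(−0.01643 × 149)
  = 2.240 × 0.08646 = 0.1937 mg/L
Convert: 0.1937 mg/L × 1000 = 193.7 µg/L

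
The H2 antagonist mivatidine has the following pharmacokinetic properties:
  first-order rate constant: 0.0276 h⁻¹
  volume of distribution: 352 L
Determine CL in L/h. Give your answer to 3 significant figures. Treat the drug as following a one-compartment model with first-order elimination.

CL = k × Vd = 0.0276 × 352 = 9.715 L/h

9.72 L/h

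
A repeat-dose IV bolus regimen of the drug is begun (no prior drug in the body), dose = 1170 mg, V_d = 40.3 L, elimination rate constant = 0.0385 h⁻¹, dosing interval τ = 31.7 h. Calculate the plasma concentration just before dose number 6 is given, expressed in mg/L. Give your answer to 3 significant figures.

C₀ per dose = Dose / Vd = 1170 / 40.3 = 29.03 mg/L
Fraction remaining after one interval: r = e^(−kτ) = e^(−0.03850 × 31.7) = 0.2951
Before dose 6, 5 doses have been given (aged 1τ, 2τ, 3τ, 4τ, 5τ).
C_trough = C₀ × (r + r² + … + r^5) = C₀ × r(1−r^5)/(1−r)
        = 29.03 × 0.2951 × (1 − 0.002238) / (1 − 0.2951) = 12.13 mg/L

12.1 mg/L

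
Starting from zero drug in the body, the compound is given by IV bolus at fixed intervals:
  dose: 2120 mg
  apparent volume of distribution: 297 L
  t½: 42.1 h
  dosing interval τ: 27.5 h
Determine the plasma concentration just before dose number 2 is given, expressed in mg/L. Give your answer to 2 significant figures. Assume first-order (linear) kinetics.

4.5 mg/L

C₀ per dose = Dose / Vd = 2120 / 297 = 7.138 mg/L
k = ln2 / t½ = 0.693147 / 42.1 = 0.01646 h⁻¹
Fraction remaining after one interval: r = e^(−kτ) = e^(−0.01646 × 27.5) = 0.6359
Before dose 2, 1 dose has been given (aged 1τ).
C_trough = C₀ × r = 7.138 × 0.6359 = 4.539 mg/L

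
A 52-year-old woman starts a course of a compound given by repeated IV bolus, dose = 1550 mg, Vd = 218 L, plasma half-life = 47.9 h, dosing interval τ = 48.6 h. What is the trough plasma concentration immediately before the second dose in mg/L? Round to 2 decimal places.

C₀ per dose = Dose / Vd = 1550 / 218 = 7.110 mg/L
k = ln2 / t½ = 0.693147 / 47.9 = 0.01447 h⁻¹
Fraction remaining after one interval: r = e^(−kτ) = e^(−0.01447 × 48.6) = 0.4950
Before dose 2, 1 dose has been given (aged 1τ).
C_trough = C₀ × r = 7.110 × 0.4950 = 3.519 mg/L

3.52 mg/L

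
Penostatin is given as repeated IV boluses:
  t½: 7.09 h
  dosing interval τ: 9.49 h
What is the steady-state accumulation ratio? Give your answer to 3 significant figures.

1.65

k = ln2 / t½ = 0.693147 / 7.09 = 0.09776 h⁻¹
e^(−kτ) = e^(−0.09776 × 9.49) = 0.3954
Accumulation ratio R = 1 / (1 − e^(−kτ)) = 1 / (1 − 0.3954) = 1.654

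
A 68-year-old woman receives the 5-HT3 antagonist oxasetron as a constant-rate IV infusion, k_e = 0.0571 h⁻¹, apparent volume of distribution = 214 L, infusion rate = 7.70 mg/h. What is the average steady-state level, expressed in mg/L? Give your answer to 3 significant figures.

CL = k × Vd = 0.05710 × 214 = 12.22 L/h
At steady state Css = R₀ / CL = 7.70 / 12.22 = 0.6301 mg/L

0.630 mg/L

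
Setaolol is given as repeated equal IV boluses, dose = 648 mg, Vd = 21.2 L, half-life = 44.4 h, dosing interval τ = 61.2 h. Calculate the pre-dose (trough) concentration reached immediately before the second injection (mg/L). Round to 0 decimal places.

12 mg/L

C₀ per dose = Dose / Vd = 648 / 21.2 = 30.57 mg/L
k = ln2 / t½ = 0.693147 / 44.4 = 0.01561 h⁻¹
Fraction remaining after one interval: r = e^(−kτ) = e^(−0.01561 × 61.2) = 0.3847
Before dose 2, 1 dose has been given (aged 1τ).
C_trough = C₀ × r = 30.57 × 0.3847 = 11.76 mg/L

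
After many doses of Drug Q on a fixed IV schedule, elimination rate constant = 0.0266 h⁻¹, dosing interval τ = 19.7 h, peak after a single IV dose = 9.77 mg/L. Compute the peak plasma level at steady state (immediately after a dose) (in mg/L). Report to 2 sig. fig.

24 mg/L

e^(−kτ) = e^(−0.02660 × 19.7) = 0.5921
Accumulation ratio R = 1 / (1 − e^(−kτ)) = 1 / (1 − 0.5921) = 2.452
Steady-state peak = C₀ × R = 9.77 × 2.452 = 23.96 mg/L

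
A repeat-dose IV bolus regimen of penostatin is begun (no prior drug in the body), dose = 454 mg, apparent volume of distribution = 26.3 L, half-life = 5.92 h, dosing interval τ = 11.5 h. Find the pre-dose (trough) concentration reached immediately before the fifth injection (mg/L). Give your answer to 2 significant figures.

6.0 mg/L

C₀ per dose = Dose / Vd = 454 / 26.3 = 17.26 mg/L
k = ln2 / t½ = 0.693147 / 5.92 = 0.1171 h⁻¹
Fraction remaining after one interval: r = e^(−kτ) = e^(−0.1171 × 11.5) = 0.2601
Before dose 5, 4 doses have been given (aged 1τ, 2τ, 3τ, 4τ).
C_trough = C₀ × (r + r² + … + r^4) = C₀ × r(1−r^4)/(1−r)
        = 17.26 × 0.2601 × (1 − 0.004577) / (1 − 0.2601) = 6.040 mg/L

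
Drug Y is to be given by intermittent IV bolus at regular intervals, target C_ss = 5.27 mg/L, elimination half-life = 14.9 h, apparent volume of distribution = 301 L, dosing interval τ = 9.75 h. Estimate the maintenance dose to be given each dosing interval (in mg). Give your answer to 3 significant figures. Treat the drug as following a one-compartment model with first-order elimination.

k = ln2 / t½ = 0.693147 / 14.9 = 0.04652 h⁻¹
CL = k × Vd = 0.04652 × 301 = 14.00 L/h
At steady state, Dose/τ = Css × CL.
Dose = Css × CL × τ = 5.27 × 14.00 × 9.75 = 719.4 mg

719 mg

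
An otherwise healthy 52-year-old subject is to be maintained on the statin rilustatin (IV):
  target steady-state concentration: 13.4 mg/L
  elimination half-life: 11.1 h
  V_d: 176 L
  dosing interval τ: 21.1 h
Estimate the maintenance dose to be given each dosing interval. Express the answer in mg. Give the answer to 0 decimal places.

k = ln2 / t½ = 0.693147 / 11.1 = 0.06245 h⁻¹
CL = k × Vd = 0.06245 × 176 = 10.99 L/h
At steady state, Dose/τ = Css × CL.
Dose = Css × CL × τ = 13.4 × 10.99 × 21.1 = 3107 mg

3107 mg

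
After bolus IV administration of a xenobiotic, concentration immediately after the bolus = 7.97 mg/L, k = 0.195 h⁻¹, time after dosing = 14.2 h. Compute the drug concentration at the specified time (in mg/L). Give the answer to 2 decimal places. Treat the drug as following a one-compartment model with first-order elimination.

0.50 mg/L

C = C₀ · e^(−k·t) = 7.970 × e^(−0.1950 × 14.2)
  = 7.970 × 0.06272 = 0.4999 mg/L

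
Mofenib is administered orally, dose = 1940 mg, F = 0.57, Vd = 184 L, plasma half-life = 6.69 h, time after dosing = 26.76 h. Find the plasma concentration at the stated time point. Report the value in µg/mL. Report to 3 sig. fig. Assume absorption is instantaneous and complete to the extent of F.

Amount reaching circulation = F × Dose = 0.57 × 1940 = 1106 mg
C₀ = F·Dose / Vd = 1106 / 184 = 6.011 mg/L
k = ln2 / t½ = 0.693147 / 6.69 = 0.1036 h⁻¹
t / t½ = 26.76 / 6.69 = 4 half-lives
C = C₀ × (1/2)^4 = 6.011 × 0.06250 = 0.3757 mg/L
(0.3757 mg/L = 0.3757 µg/mL)

0.376 µg/mL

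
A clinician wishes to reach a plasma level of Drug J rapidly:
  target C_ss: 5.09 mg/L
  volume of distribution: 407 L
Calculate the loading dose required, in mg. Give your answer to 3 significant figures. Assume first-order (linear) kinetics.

2070 mg

LD = Css × Vd = 5.09 × 407 = 2072 mg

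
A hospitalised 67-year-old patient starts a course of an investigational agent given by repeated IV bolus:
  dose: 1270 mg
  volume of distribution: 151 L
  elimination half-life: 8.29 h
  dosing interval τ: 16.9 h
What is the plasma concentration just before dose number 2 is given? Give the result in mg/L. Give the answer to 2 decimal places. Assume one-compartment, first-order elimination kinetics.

2.05 mg/L

C₀ per dose = Dose / Vd = 1270 / 151 = 8.411 mg/L
k = ln2 / t½ = 0.693147 / 8.29 = 0.08361 h⁻¹
Fraction remaining after one interval: r = e^(−kτ) = e^(−0.08361 × 16.9) = 0.2434
Before dose 2, 1 dose has been given (aged 1τ).
C_trough = C₀ × r = 8.411 × 0.2434 = 2.047 mg/L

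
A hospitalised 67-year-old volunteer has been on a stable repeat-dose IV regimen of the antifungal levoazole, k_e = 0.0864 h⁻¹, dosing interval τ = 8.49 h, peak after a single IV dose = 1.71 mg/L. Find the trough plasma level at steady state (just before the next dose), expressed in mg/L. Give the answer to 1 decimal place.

1.6 mg/L

e^(−kτ) = e^(−0.08640 × 8.49) = 0.4802
Accumulation ratio R = 1 / (1 − e^(−kτ)) = 1 / (1 − 0.4802) = 1.924
Steady-state trough = C₀ × R × e^(−kτ) = 1.71 × 1.924 × 0.4802 = 1.580 mg/L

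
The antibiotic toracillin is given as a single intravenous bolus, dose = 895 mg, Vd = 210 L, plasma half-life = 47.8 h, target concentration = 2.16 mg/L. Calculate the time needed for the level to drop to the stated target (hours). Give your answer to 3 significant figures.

C₀ = Dose / Vd = 895.0 / 210 = 4.262 mg/L
k = ln2 / t½ = 0.693147 / 47.8 = 0.01450 h⁻¹
t = ln(C₀ / C) / k = ln(4.262 / 2.16) / 0.01450
  = ln(1.973) / 0.01450 = 0.6796 / 0.01450 = 46.87 h

46.9 h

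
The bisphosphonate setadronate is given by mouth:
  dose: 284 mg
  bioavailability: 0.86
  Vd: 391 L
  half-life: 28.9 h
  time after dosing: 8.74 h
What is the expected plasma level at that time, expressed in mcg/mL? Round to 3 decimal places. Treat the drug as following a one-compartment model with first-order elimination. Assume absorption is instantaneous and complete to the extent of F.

0.507 mcg/mL

Amount reaching circulation = F × Dose = 0.86 × 284.0 = 244.2 mg
C₀ = F·Dose / Vd = 244.2 / 391 = 0.6246 mg/L
k = ln2 / t½ = 0.693147 / 28.9 = 0.02398 h⁻¹
C = C₀ · e^(−k·t) = 0.6246 × e^(−0.02398 × 8.74)
  = 0.6246 × 0.8109 = 0.5065 mg/L
(0.5065 mg/L = 0.5065 mcg/mL)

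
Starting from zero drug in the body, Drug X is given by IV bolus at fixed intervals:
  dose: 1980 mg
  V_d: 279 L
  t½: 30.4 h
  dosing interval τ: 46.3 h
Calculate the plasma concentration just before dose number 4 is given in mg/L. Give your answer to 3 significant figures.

C₀ per dose = Dose / Vd = 1980 / 279 = 7.097 mg/L
k = ln2 / t½ = 0.693147 / 30.4 = 0.02280 h⁻¹
Fraction remaining after one interval: r = e^(−kτ) = e^(−0.02280 × 46.3) = 0.3480
Before dose 4, 3 doses have been given (aged 1τ, 2τ, 3τ).
C_trough = C₀ × (r + r² + … + r^3) = C₀ × r(1−r^3)/(1−r)
        = 7.097 × 0.3480 × (1 − 0.04214) / (1 − 0.3480) = 3.628 mg/L

3.63 mg/L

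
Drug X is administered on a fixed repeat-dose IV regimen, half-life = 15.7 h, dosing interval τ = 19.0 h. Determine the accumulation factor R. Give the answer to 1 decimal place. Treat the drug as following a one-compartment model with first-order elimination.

1.8

k = ln2 / t½ = 0.693147 / 15.7 = 0.04415 h⁻¹
e^(−kτ) = e^(−0.04415 × 19.0) = 0.4322
Accumulation ratio R = 1 / (1 − e^(−kτ)) = 1 / (1 − 0.4322) = 1.761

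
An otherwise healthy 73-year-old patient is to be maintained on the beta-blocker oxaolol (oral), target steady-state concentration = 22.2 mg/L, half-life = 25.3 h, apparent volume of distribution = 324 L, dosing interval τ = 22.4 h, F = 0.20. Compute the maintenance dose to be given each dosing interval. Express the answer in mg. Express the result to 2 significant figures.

22000 mg

k = ln2 / t½ = 0.693147 / 25.3 = 0.02740 h⁻¹
CL = k × Vd = 0.02740 × 324 = 8.878 L/h
At steady state, F × (Dose/τ) = Css × CL.
Dose = Css × CL × τ / F = 22.2 × 8.878 × 22.4 / 0.20 = 22070 mg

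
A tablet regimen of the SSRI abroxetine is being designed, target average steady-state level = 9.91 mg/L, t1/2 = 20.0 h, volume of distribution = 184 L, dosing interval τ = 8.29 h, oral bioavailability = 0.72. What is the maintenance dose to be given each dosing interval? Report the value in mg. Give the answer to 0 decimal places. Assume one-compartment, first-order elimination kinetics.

k = ln2 / t½ = 0.693147 / 20.0 = 0.03466 h⁻¹
CL = k × Vd = 0.03466 × 184 = 6.377 L/h
At steady state, F × (Dose/τ) = Css × CL.
Dose = Css × CL × τ / F = 9.91 × 6.377 × 8.29 / 0.72 = 727.6 mg

728 mg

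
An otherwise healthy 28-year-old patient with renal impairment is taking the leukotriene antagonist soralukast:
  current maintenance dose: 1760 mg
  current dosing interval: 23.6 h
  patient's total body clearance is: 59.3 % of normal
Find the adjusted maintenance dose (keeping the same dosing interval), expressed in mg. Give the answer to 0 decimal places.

1044 mg

To keep the same average steady-state level, dosing rate must scale with clearance.
CL ratio = 59.3 / 100 = 0.5930
New dose (same interval) = 1760 × 0.5930 = 1044 mg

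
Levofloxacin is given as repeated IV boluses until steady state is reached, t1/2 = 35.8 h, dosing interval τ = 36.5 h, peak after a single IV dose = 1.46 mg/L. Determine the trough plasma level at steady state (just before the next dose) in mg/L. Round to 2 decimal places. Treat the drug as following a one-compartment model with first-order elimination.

1.42 mg/L

k = ln2 / t½ = 0.693147 / 35.8 = 0.01936 h⁻¹
e^(−kτ) = e^(−0.01936 × 36.5) = 0.4933
Accumulation ratio R = 1 / (1 − e^(−kτ)) = 1 / (1 − 0.4933) = 1.974
Steady-state trough = C₀ × R × e^(−kτ) = 1.46 × 1.974 × 0.4933 = 1.422 mg/L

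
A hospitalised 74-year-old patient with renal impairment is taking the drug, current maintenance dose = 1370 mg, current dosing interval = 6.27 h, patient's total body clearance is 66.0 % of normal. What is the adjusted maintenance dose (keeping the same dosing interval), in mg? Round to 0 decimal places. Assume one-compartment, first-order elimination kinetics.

To keep the same average steady-state level, dosing rate must scale with clearance.
CL ratio = 66.0 / 100 = 0.6600
New dose (same interval) = 1370 × 0.6600 = 904.2 mg

904 mg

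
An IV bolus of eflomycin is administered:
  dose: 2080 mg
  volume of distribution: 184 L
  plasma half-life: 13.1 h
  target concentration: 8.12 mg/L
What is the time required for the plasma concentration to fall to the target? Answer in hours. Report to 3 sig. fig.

6.25 h

C₀ = Dose / Vd = 2080 / 184 = 11.30 mg/L
k = ln2 / t½ = 0.693147 / 13.1 = 0.05291 h⁻¹
t = ln(C₀ / C) / k = ln(11.30 / 8.12) / 0.05291
  = ln(1.392) / 0.05291 = 0.3307 / 0.05291 = 6.250 h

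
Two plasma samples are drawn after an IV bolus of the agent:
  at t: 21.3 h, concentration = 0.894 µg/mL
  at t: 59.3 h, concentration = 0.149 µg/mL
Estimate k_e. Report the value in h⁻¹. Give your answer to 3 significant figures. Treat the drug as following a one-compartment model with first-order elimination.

0.0472 h⁻¹

k = ln(C₁/C₂) / (t₂ − t₁) = ln(0.894/0.149) / (59.3 − 21.3)
  = 1.792 / 38.00 = 0.04716 h⁻¹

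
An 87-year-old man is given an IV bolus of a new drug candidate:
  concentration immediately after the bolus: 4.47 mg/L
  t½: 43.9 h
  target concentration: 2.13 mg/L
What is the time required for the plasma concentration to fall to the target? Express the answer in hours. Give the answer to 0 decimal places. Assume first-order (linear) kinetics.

k = ln2 / t½ = 0.693147 / 43.9 = 0.01579 h⁻¹
t = ln(C₀ / C) / k = ln(4.470 / 2.13) / 0.01579
  = ln(2.099) / 0.01579 = 0.7415 / 0.01579 = 46.96 h

47 h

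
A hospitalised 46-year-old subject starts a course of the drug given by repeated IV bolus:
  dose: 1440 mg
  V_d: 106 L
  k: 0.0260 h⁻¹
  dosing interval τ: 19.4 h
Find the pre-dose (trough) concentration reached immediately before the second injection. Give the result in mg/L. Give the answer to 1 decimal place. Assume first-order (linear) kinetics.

C₀ per dose = Dose / Vd = 1440 / 106 = 13.58 mg/L
Fraction remaining after one interval: r = e^(−kτ) = e^(−0.02600 × 19.4) = 0.6039
Before dose 2, 1 dose has been given (aged 1τ).
C_trough = C₀ × r = 13.58 × 0.6039 = 8.201 mg/L

8.2 mg/L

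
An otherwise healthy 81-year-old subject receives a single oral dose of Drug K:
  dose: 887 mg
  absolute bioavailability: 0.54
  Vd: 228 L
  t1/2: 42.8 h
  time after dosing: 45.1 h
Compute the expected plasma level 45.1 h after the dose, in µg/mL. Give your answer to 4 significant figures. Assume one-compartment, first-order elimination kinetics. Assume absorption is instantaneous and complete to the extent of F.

1.012 µg/mL

Amount reaching circulation = F × Dose = 0.54 × 887.0 = 479.0 mg
C₀ = F·Dose / Vd = 479.0 / 228 = 2.101 mg/L
k = ln2 / t½ = 0.693147 / 42.8 = 0.01620 h⁻¹
C = C₀ · e^(−k·t) = 2.101 × e^(−0.01620 × 45.1)
  = 2.101 × 0.4816 = 1.012 mg/L
(1.012 mg/L = 1.012 µg/mL)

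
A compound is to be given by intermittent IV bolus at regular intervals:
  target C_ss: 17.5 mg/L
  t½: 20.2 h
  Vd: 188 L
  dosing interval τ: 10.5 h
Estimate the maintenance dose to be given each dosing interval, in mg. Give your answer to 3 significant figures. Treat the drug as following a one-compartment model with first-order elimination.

k = ln2 / t½ = 0.693147 / 20.2 = 0.03431 h⁻¹
CL = k × Vd = 0.03431 × 188 = 6.450 L/h
At steady state, Dose/τ = Css × CL.
Dose = Css × CL × τ = 17.5 × 6.450 × 10.5 = 1185 mg

1190 mg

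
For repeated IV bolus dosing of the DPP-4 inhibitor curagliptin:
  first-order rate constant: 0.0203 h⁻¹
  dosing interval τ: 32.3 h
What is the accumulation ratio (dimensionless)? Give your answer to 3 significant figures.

e^(−kτ) = e^(−0.02030 × 32.3) = 0.5191
Accumulation ratio R = 1 / (1 − e^(−kτ)) = 1 / (1 − 0.5191) = 2.079

2.08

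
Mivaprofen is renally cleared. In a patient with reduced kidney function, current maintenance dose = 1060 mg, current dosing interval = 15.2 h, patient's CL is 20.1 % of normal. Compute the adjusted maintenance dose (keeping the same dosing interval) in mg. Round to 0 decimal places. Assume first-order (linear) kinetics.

213 mg

To keep the same average steady-state level, dosing rate must scale with clearance.
CL ratio = 20.1 / 100 = 0.2010
New dose (same interval) = 1060 × 0.2010 = 213.1 mg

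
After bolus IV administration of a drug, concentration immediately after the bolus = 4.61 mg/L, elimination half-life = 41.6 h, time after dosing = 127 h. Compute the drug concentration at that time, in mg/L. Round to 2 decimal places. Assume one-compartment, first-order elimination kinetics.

k = ln2 / t½ = 0.693147 / 41.6 = 0.01666 h⁻¹
C = C₀ · e^(−k·t) = 4.610 × e^(−0.01666 × 127)
  = 4.610 × 0.1205 = 0.5555 mg/L

0.56 mg/L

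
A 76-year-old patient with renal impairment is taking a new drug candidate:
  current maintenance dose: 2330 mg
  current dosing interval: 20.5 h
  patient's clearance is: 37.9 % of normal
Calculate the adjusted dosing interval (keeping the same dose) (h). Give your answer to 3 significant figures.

54.1 h

To keep the same average steady-state level, dosing rate must scale with clearance.
CL ratio = 37.9 / 100 = 0.3790
New interval (same dose) = 20.5 / 0.3790 = 54.09 h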